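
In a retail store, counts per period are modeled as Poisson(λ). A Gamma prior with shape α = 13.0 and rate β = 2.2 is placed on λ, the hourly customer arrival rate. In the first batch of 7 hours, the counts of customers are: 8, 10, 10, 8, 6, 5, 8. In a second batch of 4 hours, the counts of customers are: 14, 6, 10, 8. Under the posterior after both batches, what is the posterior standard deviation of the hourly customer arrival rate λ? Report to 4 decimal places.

With a Gamma(shape α, rate β) prior, the Poisson likelihood is conjugate: the posterior is Gamma(α + ΣXᵢ, β + n).
Batch 1: sum of counts S = 55 over n = 7 hours.
After batch 1: Gamma(α+S, β+n) = Gamma(13.0+55, 2.2+7) = Gamma(68.0, 9.2).
Batch 2: sum of counts S = 38 over n = 4 hours.
After batch 2: Gamma(α+S, β+n) = Gamma(68.0+38, 9.2+4) = Gamma(106.0, 13.2).
SD = √α/β = √106.0/13.2 = 0.7800.

0.7800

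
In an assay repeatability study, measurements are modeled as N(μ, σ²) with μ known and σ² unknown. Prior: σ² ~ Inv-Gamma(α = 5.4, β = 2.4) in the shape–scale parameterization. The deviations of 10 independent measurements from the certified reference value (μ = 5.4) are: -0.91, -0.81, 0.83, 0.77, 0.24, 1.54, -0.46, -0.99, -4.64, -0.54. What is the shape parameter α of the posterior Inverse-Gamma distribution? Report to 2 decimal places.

With known mean μ and an Inverse-Gamma(α, β) prior on σ², the Normal likelihood is conjugate: posterior is Inv-Gamma(α + n/2, β + Σ(xᵢ−μ)²/2).
Σ(xᵢ−μ)² = (-0.91)² + (-0.81)² + (0.83)² + (0.77)² + (0.24)² + (1.54)² + (-0.46)² + (-0.99)² + (-4.64)² + (-0.54)² = 28.2081.
Posterior: Inv-Gamma(5.4 + 10/2, 2.4 + 28.2081/2) = Inv-Gamma(10.40, 16.50405).
Posterior α = 10.40.

10.40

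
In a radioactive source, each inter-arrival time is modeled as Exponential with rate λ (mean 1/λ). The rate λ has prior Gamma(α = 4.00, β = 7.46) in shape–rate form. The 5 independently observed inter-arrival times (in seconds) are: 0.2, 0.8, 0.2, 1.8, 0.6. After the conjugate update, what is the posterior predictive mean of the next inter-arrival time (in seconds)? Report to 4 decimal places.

With a Gamma(shape α, rate β) prior on the exponential rate λ, the posterior after n observations with total T = Σxᵢ is Gamma(α+n, β+T).
Sum of observations T = 3.6 seconds; n = 5.
Posterior: Gamma(4.00+5, 7.46+3.6) = Gamma(9.00, 11.06).
The predictive distribution for the next observation is Lomax; its mean is β/(α−1) = 11.06/8.00 = 1.3825.

1.3825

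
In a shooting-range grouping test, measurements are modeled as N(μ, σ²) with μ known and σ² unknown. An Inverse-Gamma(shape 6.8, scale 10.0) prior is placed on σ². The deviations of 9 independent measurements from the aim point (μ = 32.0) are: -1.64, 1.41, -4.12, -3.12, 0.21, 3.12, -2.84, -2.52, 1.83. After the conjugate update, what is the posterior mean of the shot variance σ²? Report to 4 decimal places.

3.8315

With known mean μ and an Inverse-Gamma(α, β) prior on σ², the Normal likelihood is conjugate: posterior is Inv-Gamma(α + n/2, β + Σ(xᵢ−μ)²/2).
Σ(xᵢ−μ)² = (-1.64)² + (1.41)² + (-4.12)² + (-3.12)² + (0.21)² + (3.12)² + (-2.84)² + (-2.52)² + (1.83)² = 58.9299.
Posterior: Inv-Gamma(6.8 + 9/2, 10.0 + 58.9299/2) = Inv-Gamma(11.30, 39.46495).
E[σ²|data] = β/(α−1) = 39.46495/10.30 = 3.8315.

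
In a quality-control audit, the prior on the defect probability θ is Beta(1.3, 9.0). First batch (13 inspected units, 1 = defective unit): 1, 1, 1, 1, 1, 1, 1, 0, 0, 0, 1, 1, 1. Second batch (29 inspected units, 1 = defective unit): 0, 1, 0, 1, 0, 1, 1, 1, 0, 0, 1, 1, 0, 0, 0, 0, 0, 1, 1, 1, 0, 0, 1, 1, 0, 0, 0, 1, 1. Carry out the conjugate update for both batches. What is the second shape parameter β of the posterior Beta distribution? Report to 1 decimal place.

27.0

The Beta prior is conjugate to a Binomial/Bernoulli likelihood; the update adds successes to α and failures to β.
After batch 1: Beta(1.3+10, 9.0+3) = Beta(11.3, 12.0).
After batch 2: Beta(11.3+14, 12.0+15) = Beta(25.3, 27.0).
Posterior β = 27.0.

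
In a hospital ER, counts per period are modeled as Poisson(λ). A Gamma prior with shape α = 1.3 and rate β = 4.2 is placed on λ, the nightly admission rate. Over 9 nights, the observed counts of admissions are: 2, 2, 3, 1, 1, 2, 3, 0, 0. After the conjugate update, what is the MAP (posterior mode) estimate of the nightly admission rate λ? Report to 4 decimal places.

1.0833

With a Gamma(shape α, rate β) prior, the Poisson likelihood is conjugate: the posterior is Gamma(α + ΣXᵢ, β + n).
Sum of counts S = 14 over n = 9 nights.
Posterior: Gamma(α+S, β+n) = Gamma(1.3+14, 4.2+9) = Gamma(15.3, 13.2).
Mode of Gamma(α,β) for α≥1 is (α−1)/β = 14.3/13.2 = 1.0833.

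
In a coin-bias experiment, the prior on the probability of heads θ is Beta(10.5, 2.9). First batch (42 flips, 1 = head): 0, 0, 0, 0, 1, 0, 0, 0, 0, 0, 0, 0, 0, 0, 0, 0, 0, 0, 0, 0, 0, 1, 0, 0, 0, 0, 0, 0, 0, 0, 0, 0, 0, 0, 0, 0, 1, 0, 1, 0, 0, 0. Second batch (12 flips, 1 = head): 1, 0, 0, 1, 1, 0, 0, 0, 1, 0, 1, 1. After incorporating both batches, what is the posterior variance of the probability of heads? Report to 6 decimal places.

0.003094

The Beta prior is conjugate to a Binomial/Bernoulli likelihood; the update adds successes to α and failures to β.
After batch 1: Beta(10.5+4, 2.9+38) = Beta(14.5, 40.9).
After batch 2: Beta(14.5+6, 40.9+6) = Beta(20.5, 46.9).
Var = αβ/((α+β)²(α+β+1)) = 20.5·46.9/(67.4²·68.4) = 0.003094.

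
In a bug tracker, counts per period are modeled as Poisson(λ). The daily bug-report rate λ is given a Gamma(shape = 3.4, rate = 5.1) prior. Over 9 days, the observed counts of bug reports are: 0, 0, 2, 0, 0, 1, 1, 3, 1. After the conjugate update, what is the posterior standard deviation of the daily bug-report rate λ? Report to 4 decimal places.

With a Gamma(shape α, rate β) prior, the Poisson likelihood is conjugate: the posterior is Gamma(α + ΣXᵢ, β + n).
Sum of counts S = 8 over n = 9 days.
Posterior: Gamma(α+S, β+n) = Gamma(3.4+8, 5.1+9) = Gamma(11.4, 14.1).
SD = √α/β = √11.4/14.1 = 0.2395.

0.2395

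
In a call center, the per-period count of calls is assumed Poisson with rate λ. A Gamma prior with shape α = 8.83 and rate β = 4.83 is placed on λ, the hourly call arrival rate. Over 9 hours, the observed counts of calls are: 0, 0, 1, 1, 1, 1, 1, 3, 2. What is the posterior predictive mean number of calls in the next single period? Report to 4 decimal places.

1.3615

With a Gamma(shape α, rate β) prior, the Poisson likelihood is conjugate: the posterior is Gamma(α + ΣXᵢ, β + n).
Sum of counts S = 10 over n = 9 hours.
Posterior: Gamma(α+S, β+n) = Gamma(8.83+10, 4.83+9) = Gamma(18.83, 13.83).
The predictive distribution for one future period is NegBinom with mean α/β = 1.3615.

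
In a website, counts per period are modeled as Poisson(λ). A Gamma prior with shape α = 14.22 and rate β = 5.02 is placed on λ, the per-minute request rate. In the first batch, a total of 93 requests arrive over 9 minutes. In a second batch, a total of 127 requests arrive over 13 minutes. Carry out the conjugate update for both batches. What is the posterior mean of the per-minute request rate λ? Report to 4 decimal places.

8.6684

With a Gamma(shape α, rate β) prior, the Poisson likelihood is conjugate: the posterior is Gamma(α + ΣXᵢ, β + n).
After batch 1: Gamma(α+S, β+n) = Gamma(14.22+93, 5.02+9) = Gamma(107.22, 14.02).
After batch 2: Gamma(α+S, β+n) = Gamma(107.22+127, 14.02+13) = Gamma(234.22, 27.02).
Posterior mean = α/β = 234.22/27.02 = 8.6684.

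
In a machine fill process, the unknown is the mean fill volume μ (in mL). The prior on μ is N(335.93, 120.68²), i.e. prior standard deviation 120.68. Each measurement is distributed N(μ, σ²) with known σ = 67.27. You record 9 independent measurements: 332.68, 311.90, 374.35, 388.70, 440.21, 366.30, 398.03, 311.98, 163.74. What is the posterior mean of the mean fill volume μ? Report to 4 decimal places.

342.8596

For Normal data with known variance σ², a Normal(μ₀, σ₀²) prior on μ is conjugate. Posterior precision = 1/σ₀² + n/σ²; posterior mean is the precision-weighted average of μ₀ and x̄.
Σxᵢ = 332.68 + 311.90 + 374.35 + 388.70 + 440.21 + 366.30 + 398.03 + 311.98 + 163.74 = 3087.89, so n·x̄ = 3087.89.
σ₀² = 120.68² = 14563.6624, σ² = 67.27² = 4525.2529; σ² + n·σ₀² = 4525.2529 + 9·14563.6624 = 135598.2145.
Posterior mean = (μ₀/σ₀² + n·x̄/σ²)/(1/σ₀² + n/σ²) = (σ²·μ₀ + σ₀²·n·x̄)/(σ² + n·σ₀²) = (4525.2529·335.93 + 14563.6624·3087.89)/135598.2145 = 46491155.695033/135598.2145 = 342.8596.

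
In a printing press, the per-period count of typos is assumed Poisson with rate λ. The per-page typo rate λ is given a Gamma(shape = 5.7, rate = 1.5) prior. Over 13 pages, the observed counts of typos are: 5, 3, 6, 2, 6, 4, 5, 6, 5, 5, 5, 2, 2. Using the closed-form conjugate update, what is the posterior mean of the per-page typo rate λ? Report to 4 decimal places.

With a Gamma(shape α, rate β) prior, the Poisson likelihood is conjugate: the posterior is Gamma(α + ΣXᵢ, β + n).
Sum of counts S = 56 over n = 13 pages.
Posterior: Gamma(α+S, β+n) = Gamma(5.7+56, 1.5+13) = Gamma(61.7, 14.5).
Posterior mean = α/β = 61.7/14.5 = 4.2552.

4.2552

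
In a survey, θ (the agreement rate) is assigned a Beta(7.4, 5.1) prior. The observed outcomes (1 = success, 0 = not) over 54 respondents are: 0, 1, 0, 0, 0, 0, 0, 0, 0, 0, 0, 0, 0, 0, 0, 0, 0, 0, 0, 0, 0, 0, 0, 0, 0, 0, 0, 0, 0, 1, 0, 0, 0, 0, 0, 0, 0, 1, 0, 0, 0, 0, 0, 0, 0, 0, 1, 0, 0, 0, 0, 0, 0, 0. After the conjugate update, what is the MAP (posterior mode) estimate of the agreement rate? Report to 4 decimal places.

The Beta prior is conjugate to a Binomial/Bernoulli likelihood; the update adds successes to α and failures to β.
Posterior: Beta(α+k, β+n−k) = Beta(7.4+4, 5.1+50) = Beta(11.4, 55.1).
Mode of Beta(a,b) for a,b>1 is (a−1)/(a+b−2) = 10.4/64.5 = 0.1612.

0.1612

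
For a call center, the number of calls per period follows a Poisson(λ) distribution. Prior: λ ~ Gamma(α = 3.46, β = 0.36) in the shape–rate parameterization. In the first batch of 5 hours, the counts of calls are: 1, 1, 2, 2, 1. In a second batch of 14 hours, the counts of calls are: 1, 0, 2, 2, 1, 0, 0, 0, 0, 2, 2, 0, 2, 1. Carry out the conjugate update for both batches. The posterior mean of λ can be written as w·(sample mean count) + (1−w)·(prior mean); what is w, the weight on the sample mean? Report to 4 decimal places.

0.9814

With a Gamma(shape α, rate β) prior, the Poisson likelihood is conjugate: the posterior is Gamma(α + ΣXᵢ, β + n).
Total number of hours: n = 5 + 14 = 19.
Posterior mean = (α₀+S)/(β₀+n) = [n/(β₀+n)]·(S/n) + [β₀/(β₀+n)]·(α₀/β₀), so only n and β₀ enter the weight.
Weight on data w = n/(β₀+n) = 19/(0.36+19) = 19/19.36 = 0.9814.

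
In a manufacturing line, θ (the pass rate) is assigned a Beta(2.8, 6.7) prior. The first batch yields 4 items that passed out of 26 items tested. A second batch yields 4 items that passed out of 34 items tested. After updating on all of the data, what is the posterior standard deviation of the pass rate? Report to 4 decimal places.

The Beta prior is conjugate to a Binomial/Bernoulli likelihood; the update adds successes to α and failures to β.
After batch 1: Beta(2.8+4, 6.7+22) = Beta(6.8, 28.7).
After batch 2: Beta(6.8+4, 28.7+30) = Beta(10.8, 58.7).
Var = αβ/((α+β)²(α+β+1)) = 10.8·58.7/(69.5²·70.5) = 0.00186167; SD = √0.00186167 = 0.0431.

0.0431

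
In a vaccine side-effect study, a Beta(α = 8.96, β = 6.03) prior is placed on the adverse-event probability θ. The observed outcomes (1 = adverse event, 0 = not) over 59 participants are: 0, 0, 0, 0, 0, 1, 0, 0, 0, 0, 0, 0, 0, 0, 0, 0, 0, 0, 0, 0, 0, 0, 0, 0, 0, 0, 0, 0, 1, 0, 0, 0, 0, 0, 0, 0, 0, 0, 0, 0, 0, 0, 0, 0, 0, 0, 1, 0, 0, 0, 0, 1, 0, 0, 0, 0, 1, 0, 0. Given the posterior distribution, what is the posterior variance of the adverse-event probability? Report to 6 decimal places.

The Beta prior is conjugate to a Binomial/Bernoulli likelihood; the update adds successes to α and failures to β.
Posterior: Beta(α+k, β+n−k) = Beta(8.96+5, 6.03+54) = Beta(13.96, 60.03).
Var = αβ/((α+β)²(α+β+1)) = 13.96·60.03/(73.99²·74.99) = 0.002041.

0.002041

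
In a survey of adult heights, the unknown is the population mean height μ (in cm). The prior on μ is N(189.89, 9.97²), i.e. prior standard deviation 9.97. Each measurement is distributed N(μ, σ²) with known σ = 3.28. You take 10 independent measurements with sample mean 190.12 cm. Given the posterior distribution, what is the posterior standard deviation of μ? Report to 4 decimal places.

1.0317

For Normal data with known variance σ², a Normal(μ₀, σ₀²) prior on μ is conjugate. Posterior precision = 1/σ₀² + n/σ²; posterior mean is the precision-weighted average of μ₀ and x̄.
σ₀² = 9.97² = 99.4009, σ² = 3.28² = 10.7584; σ² + n·σ₀² = 10.7584 + 10·99.4009 = 1004.7674.
Posterior precision = 1/σ₀² + n/σ² = 1/99.4009 + 10/10.7584 = (σ² + n·σ₀²)/(σ₀²σ²) = 1004.7674/(99.4009·10.7584); posterior variance σₙ² = σ₀²σ²/(σ² + n·σ₀²) = 99.4009·10.7584/1004.7674 = 1.064321.
Posterior SD = √σₙ² = √(99.4009·10.7584/1004.7674) = 1.0317.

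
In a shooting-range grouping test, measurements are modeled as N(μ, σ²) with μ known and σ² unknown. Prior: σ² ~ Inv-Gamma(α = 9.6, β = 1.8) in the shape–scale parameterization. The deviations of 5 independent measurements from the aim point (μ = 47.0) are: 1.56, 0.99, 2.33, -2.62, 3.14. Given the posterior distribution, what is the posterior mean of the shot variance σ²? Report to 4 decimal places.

With known mean μ and an Inverse-Gamma(α, β) prior on σ², the Normal likelihood is conjugate: posterior is Inv-Gamma(α + n/2, β + Σ(xᵢ−μ)²/2).
Σ(xᵢ−μ)² = (1.56)² + (0.99)² + (2.33)² + (-2.62)² + (3.14)² = 25.5666.
Posterior: Inv-Gamma(9.6 + 5/2, 1.8 + 25.5666/2) = Inv-Gamma(12.10, 14.58330).
E[σ²|data] = β/(α−1) = 14.58330/11.10 = 1.3138.

1.3138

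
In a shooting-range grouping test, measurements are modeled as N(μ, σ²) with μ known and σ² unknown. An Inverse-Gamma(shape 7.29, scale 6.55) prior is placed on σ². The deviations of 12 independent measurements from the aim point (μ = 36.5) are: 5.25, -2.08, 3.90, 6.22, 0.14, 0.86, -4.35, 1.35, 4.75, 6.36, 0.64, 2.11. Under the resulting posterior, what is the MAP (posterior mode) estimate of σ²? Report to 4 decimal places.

6.5873

With known mean μ and an Inverse-Gamma(α, β) prior on σ², the Normal likelihood is conjugate: posterior is Inv-Gamma(α + n/2, β + Σ(xᵢ−μ)²/2).
Σ(xᵢ−μ)² = (5.25)² + (-2.08)² + (3.90)² + (6.22)² + (0.14)² + (0.86)² + (-4.35)² + (1.35)² + (4.75)² + (6.36)² + (0.64)² + (2.11)² = 175.1653.
Posterior: Inv-Gamma(7.29 + 12/2, 6.55 + 175.1653/2) = Inv-Gamma(13.29, 94.13265).
Mode = β/(α+1) = 94.13265/14.29 = 6.5873.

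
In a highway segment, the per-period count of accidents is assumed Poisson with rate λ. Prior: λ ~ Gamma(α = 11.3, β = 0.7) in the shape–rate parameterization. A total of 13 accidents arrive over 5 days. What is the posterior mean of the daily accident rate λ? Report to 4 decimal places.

With a Gamma(shape α, rate β) prior, the Poisson likelihood is conjugate: the posterior is Gamma(α + ΣXᵢ, β + n).
Posterior: Gamma(α+S, β+n) = Gamma(11.3+13, 0.7+5) = Gamma(24.3, 5.7).
Posterior mean = α/β = 24.3/5.7 = 4.2632.

4.2632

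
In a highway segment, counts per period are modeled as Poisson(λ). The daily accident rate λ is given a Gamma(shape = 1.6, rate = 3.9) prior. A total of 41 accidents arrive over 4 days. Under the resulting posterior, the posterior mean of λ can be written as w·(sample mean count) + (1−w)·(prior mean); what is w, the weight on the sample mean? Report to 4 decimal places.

With a Gamma(shape α, rate β) prior, the Poisson likelihood is conjugate: the posterior is Gamma(α + ΣXᵢ, β + n).
Posterior mean = (α₀+S)/(β₀+n) = [n/(β₀+n)]·(S/n) + [β₀/(β₀+n)]·(α₀/β₀), so only n and β₀ enter the weight.
Weight on data w = n/(β₀+n) = 4/(3.9+4) = 4/7.9 = 0.5063.

0.5063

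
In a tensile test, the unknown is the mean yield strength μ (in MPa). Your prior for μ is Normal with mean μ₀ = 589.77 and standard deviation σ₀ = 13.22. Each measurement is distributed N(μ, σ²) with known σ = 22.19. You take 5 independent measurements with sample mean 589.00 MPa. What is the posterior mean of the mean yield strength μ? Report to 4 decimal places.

For Normal data with known variance σ², a Normal(μ₀, σ₀²) prior on μ is conjugate. Posterior precision = 1/σ₀² + n/σ²; posterior mean is the precision-weighted average of μ₀ and x̄.
n·x̄ = 5·589.00 = 2945.
σ₀² = 13.22² = 174.7684, σ² = 22.19² = 492.3961; σ² + n·σ₀² = 492.3961 + 5·174.7684 = 1366.2381.
Posterior mean = (μ₀/σ₀² + n·x̄/σ²)/(1/σ₀² + n/σ²) = (σ²·μ₀ + σ₀²·n·x̄)/(σ² + n·σ₀²) = (492.3961·589.77 + 174.7684·2945)/1366.2381 = 805093.385897/1366.2381 = 589.2775.

589.2775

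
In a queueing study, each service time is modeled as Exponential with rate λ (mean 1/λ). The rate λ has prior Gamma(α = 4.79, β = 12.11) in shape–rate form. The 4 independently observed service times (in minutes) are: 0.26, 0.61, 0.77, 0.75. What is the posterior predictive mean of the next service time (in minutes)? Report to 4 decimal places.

1.8614

With a Gamma(shape α, rate β) prior on the exponential rate λ, the posterior after n observations with total T = Σxᵢ is Gamma(α+n, β+T).
Sum of observations T = 2.39 minutes; n = 4.
Posterior: Gamma(4.79+4, 12.11+2.39) = Gamma(8.79, 14.50).
The predictive distribution for the next observation is Lomax; its mean is β/(α−1) = 14.50/7.79 = 1.8614.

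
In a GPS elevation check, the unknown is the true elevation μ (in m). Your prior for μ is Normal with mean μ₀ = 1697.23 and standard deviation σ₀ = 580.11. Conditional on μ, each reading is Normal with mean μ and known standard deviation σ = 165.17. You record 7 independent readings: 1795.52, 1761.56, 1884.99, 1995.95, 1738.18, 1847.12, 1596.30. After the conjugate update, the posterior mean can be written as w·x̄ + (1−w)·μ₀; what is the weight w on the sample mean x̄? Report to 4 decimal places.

For Normal data with known variance σ², a Normal(μ₀, σ₀²) prior on μ is conjugate. Posterior precision = 1/σ₀² + n/σ²; posterior mean is the precision-weighted average of μ₀ and x̄.
σ₀² = 580.11² = 336527.6121, σ² = 165.17² = 27281.1289. Prior precision 1/σ₀² = 1/336527.6121; data precision n/σ² = 7/27281.1289.
w = (n/σ²)/(1/σ₀² + n/σ²) = n·σ₀²/(σ² + n·σ₀²) = 7·336527.6121/(27281.1289 + 7·336527.6121) = 2355693.2847/2382974.4136 = 0.9886.

0.9886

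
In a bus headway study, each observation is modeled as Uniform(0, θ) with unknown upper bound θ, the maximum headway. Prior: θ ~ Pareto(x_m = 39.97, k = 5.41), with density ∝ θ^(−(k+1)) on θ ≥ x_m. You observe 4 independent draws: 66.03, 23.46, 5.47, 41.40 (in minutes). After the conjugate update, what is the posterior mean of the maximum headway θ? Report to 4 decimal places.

A Pareto(scale x_m, shape k) prior on the upper bound θ of Uniform(0, θ) is conjugate: posterior is Pareto(max(x_m, max xᵢ), k + n).
Sample maximum = 66.03; prior scale x_m = 39.97 → posterior scale = max = 66.03.
Posterior shape = 5.41 + 4 = 9.41.
E[θ|data] = k·x_m/(k−1) = 9.41·66.03/8.41 = 73.8814.

73.8814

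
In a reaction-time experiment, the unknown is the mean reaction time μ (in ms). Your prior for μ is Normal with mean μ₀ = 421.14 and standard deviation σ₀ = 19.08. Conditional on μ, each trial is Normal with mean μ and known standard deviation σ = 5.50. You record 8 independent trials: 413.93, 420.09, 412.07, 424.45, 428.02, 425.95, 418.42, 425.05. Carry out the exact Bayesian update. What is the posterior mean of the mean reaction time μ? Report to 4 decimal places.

For Normal data with known variance σ², a Normal(μ₀, σ₀²) prior on μ is conjugate. Posterior precision = 1/σ₀² + n/σ²; posterior mean is the precision-weighted average of μ₀ and x̄.
Σxᵢ = 413.93 + 420.09 + 412.07 + 424.45 + 428.02 + 425.95 + 418.42 + 425.05 = 3367.98, so n·x̄ = 3367.98.
σ₀² = 19.08² = 364.0464, σ² = 5.50² = 30.25; σ² + n·σ₀² = 30.25 + 8·364.0464 = 2942.6212.
Posterior mean = (μ₀/σ₀² + n·x̄/σ²)/(1/σ₀² + n/σ²) = (σ²·μ₀ + σ₀²·n·x̄)/(σ² + n·σ₀²) = (30.25·421.14 + 364.0464·3367.98)/2942.6212 = 1238840.479272/2942.6212 = 420.9990.

420.9990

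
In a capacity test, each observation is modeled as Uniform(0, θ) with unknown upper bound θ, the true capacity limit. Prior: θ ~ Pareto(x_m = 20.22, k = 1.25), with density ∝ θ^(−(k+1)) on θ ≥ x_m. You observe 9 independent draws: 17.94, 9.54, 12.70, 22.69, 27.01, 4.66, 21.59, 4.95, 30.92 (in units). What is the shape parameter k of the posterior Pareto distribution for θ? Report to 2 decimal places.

10.25

A Pareto(scale x_m, shape k) prior on the upper bound θ of Uniform(0, θ) is conjugate: posterior is Pareto(max(x_m, max xᵢ), k + n).
Sample maximum = 30.92; prior scale x_m = 20.22 → posterior scale = max = 30.92.
Posterior shape = 1.25 + 9 = 10.25.
Posterior shape k = 10.25.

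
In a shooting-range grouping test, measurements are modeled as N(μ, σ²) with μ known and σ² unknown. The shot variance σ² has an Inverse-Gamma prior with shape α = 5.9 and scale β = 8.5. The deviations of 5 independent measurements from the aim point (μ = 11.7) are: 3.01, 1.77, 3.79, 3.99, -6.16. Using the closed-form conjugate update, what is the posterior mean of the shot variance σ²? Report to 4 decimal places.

6.5826

With known mean μ and an Inverse-Gamma(α, β) prior on σ², the Normal likelihood is conjugate: posterior is Inv-Gamma(α + n/2, β + Σ(xᵢ−μ)²/2).
Σ(xᵢ−μ)² = (3.01)² + (1.77)² + (3.79)² + (3.99)² + (-6.16)² = 80.4228.
Posterior: Inv-Gamma(5.9 + 5/2, 8.5 + 80.4228/2) = Inv-Gamma(8.40, 48.71140).
E[σ²|data] = β/(α−1) = 48.71140/7.40 = 6.5826.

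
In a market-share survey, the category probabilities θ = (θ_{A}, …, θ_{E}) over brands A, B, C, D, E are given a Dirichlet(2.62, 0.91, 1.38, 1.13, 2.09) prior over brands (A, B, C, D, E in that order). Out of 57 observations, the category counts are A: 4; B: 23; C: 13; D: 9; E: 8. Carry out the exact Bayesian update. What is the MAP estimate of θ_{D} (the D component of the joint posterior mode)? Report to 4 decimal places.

0.1518

The Dirichlet prior is conjugate to the Multinomial likelihood: each posterior αⱼ = prior αⱼ + observed count nⱼ.
Posterior concentration: (6.62, 23.91, 14.38, 10.13, 10.09), total = 65.13.
Joint mode component: (α_{D}−1)/(Σα−K) = 9.13/60.13 = 0.1518.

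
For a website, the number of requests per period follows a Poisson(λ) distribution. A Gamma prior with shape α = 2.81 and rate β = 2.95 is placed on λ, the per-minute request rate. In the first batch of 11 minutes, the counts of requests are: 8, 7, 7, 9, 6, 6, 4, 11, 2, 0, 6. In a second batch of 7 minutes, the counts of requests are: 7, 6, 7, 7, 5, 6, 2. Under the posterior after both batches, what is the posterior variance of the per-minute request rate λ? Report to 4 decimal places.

0.2479

With a Gamma(shape α, rate β) prior, the Poisson likelihood is conjugate: the posterior is Gamma(α + ΣXᵢ, β + n).
Batch 1: sum of counts S = 66 over n = 11 minutes.
After batch 1: Gamma(α+S, β+n) = Gamma(2.81+66, 2.95+11) = Gamma(68.81, 13.95).
Batch 2: sum of counts S = 40 over n = 7 minutes.
After batch 2: Gamma(α+S, β+n) = Gamma(68.81+40, 13.95+7) = Gamma(108.81, 20.95).
Var = α/β² = 108.81/20.95² = 0.2479.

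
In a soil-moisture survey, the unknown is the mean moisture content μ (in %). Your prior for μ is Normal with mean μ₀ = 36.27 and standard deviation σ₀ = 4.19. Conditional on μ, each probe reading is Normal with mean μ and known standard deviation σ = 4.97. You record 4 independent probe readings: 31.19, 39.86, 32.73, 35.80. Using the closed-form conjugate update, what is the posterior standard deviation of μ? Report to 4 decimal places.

For Normal data with known variance σ², a Normal(μ₀, σ₀²) prior on μ is conjugate. Posterior precision = 1/σ₀² + n/σ²; posterior mean is the precision-weighted average of μ₀ and x̄.
σ₀² = 4.19² = 17.5561, σ² = 4.97² = 24.7009; σ² + n·σ₀² = 24.7009 + 4·17.5561 = 94.9253.
Posterior precision = 1/σ₀² + n/σ² = 1/17.5561 + 4/24.7009 = (σ² + n·σ₀²)/(σ₀²σ²) = 94.9253/(17.5561·24.7009); posterior variance σₙ² = σ₀²σ²/(σ² + n·σ₀²) = 17.5561·24.7009/94.9253 = 4.568344.
Posterior SD = √σₙ² = √(17.5561·24.7009/94.9253) = 2.1374.

2.1374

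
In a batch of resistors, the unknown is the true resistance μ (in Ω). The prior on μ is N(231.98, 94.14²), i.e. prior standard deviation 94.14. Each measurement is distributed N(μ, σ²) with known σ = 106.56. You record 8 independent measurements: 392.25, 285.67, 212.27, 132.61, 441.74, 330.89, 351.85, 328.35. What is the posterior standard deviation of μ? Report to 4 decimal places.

For Normal data with known variance σ², a Normal(μ₀, σ₀²) prior on μ is conjugate. Posterior precision = 1/σ₀² + n/σ²; posterior mean is the precision-weighted average of μ₀ and x̄.
σ₀² = 94.14² = 8862.3396, σ² = 106.56² = 11355.0336; σ² + n·σ₀² = 11355.0336 + 8·8862.3396 = 82253.7504.
Posterior precision = 1/σ₀² + n/σ² = 1/8862.3396 + 8/11355.0336 = (σ² + n·σ₀²)/(σ₀²σ²) = 82253.7504/(8862.3396·11355.0336); posterior variance σₙ² = σ₀²σ²/(σ² + n·σ₀²) = 8862.3396·11355.0336/82253.7504 = 1223.435569.
Posterior SD = √σₙ² = √(8862.3396·11355.0336/82253.7504) = 34.9776.

34.9776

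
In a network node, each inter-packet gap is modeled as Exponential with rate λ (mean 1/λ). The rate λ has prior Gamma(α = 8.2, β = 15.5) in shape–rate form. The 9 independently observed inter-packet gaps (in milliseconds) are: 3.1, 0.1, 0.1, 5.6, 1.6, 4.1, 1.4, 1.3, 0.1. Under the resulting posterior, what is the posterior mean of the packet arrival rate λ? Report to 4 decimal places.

0.5228

With a Gamma(shape α, rate β) prior on the exponential rate λ, the posterior after n observations with total T = Σxᵢ is Gamma(α+n, β+T).
Sum of observations T = 17.4 milliseconds; n = 9.
Posterior: Gamma(8.2+9, 15.5+17.4) = Gamma(17.2, 32.9).
Posterior mean of λ = α/β = 17.2/32.9 = 0.5228.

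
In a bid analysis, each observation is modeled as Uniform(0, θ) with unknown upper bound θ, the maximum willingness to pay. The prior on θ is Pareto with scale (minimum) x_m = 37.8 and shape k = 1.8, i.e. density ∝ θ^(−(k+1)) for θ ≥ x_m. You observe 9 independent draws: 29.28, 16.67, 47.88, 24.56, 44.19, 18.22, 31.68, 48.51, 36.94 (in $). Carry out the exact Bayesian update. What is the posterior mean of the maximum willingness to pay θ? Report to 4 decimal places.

53.4600

A Pareto(scale x_m, shape k) prior on the upper bound θ of Uniform(0, θ) is conjugate: posterior is Pareto(max(x_m, max xᵢ), k + n).
Sample maximum = 48.51; prior scale x_m = 37.8 → posterior scale = max = 48.51.
Posterior shape = 1.8 + 9 = 10.8.
E[θ|data] = k·x_m/(k−1) = 10.8·48.51/9.8 = 53.4600.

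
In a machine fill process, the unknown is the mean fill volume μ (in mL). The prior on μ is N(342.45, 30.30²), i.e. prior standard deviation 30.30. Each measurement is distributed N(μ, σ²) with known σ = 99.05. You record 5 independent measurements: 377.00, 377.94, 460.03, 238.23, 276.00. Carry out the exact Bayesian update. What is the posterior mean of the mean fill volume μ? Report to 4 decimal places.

343.5306

For Normal data with known variance σ², a Normal(μ₀, σ₀²) prior on μ is conjugate. Posterior precision = 1/σ₀² + n/σ²; posterior mean is the precision-weighted average of μ₀ and x̄.
Σxᵢ = 377.00 + 377.94 + 460.03 + 238.23 + 276.00 = 1729.2, so n·x̄ = 1729.2.
σ₀² = 30.30² = 918.09, σ² = 99.05² = 9810.9025; σ² + n·σ₀² = 9810.9025 + 5·918.09 = 14401.3525.
Posterior mean = (μ₀/σ₀² + n·x̄/σ²)/(1/σ₀² + n/σ²) = (σ²·μ₀ + σ₀²·n·x̄)/(σ² + n·σ₀²) = (9810.9025·342.45 + 918.09·1729.2)/14401.3525 = 4947304.789125/14401.3525 = 343.5306.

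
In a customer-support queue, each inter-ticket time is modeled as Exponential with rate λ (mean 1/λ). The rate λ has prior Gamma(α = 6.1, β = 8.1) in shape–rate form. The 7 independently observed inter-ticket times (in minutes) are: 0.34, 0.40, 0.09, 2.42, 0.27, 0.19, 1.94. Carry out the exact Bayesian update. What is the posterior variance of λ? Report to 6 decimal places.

With a Gamma(shape α, rate β) prior on the exponential rate λ, the posterior after n observations with total T = Σxᵢ is Gamma(α+n, β+T).
Sum of observations T = 5.65 minutes; n = 7.
Posterior: Gamma(6.1+7, 8.1+5.65) = Gamma(13.1, 13.75).
Var = α/β² = 0.069289.

0.069289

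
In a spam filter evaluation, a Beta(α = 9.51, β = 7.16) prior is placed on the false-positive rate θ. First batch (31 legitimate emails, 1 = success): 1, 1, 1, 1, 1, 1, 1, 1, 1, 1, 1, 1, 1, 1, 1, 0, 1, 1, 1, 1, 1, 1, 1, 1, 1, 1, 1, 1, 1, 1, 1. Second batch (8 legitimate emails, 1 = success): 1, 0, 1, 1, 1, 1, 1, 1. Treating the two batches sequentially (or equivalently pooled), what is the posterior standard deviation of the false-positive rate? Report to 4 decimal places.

0.0493

The Beta prior is conjugate to a Binomial/Bernoulli likelihood; the update adds successes to α and failures to β.
After batch 1: Beta(9.51+30, 7.16+1) = Beta(39.51, 8.16).
After batch 2: Beta(39.51+7, 8.16+1) = Beta(46.51, 9.16).
Var = αβ/((α+β)²(α+β+1)) = 46.51·9.16/(55.67²·56.67) = 0.00242575; SD = √0.00242575 = 0.0493.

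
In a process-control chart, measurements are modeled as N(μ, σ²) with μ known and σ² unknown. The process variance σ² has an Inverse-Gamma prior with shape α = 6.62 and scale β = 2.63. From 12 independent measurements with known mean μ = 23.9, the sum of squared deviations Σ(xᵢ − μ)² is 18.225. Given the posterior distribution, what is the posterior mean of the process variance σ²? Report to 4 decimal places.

1.0105

With known mean μ and an Inverse-Gamma(α, β) prior on σ², the Normal likelihood is conjugate: posterior is Inv-Gamma(α + n/2, β + Σ(xᵢ−μ)²/2).
Posterior: Inv-Gamma(6.62 + 12/2, 2.63 + 18.225/2) = Inv-Gamma(12.62, 11.7425).
E[σ²|data] = β/(α−1) = 11.7425/11.62 = 1.0105.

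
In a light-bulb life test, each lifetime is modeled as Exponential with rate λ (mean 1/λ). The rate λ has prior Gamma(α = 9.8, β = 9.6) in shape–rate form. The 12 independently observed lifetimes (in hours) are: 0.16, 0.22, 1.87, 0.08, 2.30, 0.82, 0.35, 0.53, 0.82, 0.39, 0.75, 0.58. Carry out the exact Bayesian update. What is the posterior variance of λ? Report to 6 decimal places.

With a Gamma(shape α, rate β) prior on the exponential rate λ, the posterior after n observations with total T = Σxᵢ is Gamma(α+n, β+T).
Sum of observations T = 8.87 hours; n = 12.
Posterior: Gamma(9.8+12, 9.6+8.87) = Gamma(21.8, 18.47).
Var = α/β² = 0.063903.

0.063903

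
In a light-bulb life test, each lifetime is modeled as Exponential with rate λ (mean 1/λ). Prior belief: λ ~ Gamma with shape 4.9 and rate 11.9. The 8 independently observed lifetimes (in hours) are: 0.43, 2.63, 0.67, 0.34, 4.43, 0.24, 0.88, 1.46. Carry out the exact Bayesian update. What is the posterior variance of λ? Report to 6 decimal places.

0.024428

With a Gamma(shape α, rate β) prior on the exponential rate λ, the posterior after n observations with total T = Σxᵢ is Gamma(α+n, β+T).
Sum of observations T = 11.08 hours; n = 8.
Posterior: Gamma(4.9+8, 11.9+11.08) = Gamma(12.9, 22.98).
Var = α/β² = 0.024428.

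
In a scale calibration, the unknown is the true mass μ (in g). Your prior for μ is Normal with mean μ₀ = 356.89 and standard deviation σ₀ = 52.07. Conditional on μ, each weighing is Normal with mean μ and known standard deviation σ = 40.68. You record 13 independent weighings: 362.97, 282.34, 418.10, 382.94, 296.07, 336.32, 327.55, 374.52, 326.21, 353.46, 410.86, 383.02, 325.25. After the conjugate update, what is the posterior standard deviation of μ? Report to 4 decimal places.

11.0267

For Normal data with known variance σ², a Normal(μ₀, σ₀²) prior on μ is conjugate. Posterior precision = 1/σ₀² + n/σ²; posterior mean is the precision-weighted average of μ₀ and x̄.
σ₀² = 52.07² = 2711.2849, σ² = 40.68² = 1654.8624; σ² + n·σ₀² = 1654.8624 + 13·2711.2849 = 36901.5661.
Posterior precision = 1/σ₀² + n/σ² = 1/2711.2849 + 13/1654.8624 = (σ² + n·σ₀²)/(σ₀²σ²) = 36901.5661/(2711.2849·1654.8624); posterior variance σₙ² = σ₀²σ²/(σ² + n·σ₀²) = 2711.2849·1654.8624/36901.5661 = 121.588429.
Posterior SD = √σₙ² = √(2711.2849·1654.8624/36901.5661) = 11.0267.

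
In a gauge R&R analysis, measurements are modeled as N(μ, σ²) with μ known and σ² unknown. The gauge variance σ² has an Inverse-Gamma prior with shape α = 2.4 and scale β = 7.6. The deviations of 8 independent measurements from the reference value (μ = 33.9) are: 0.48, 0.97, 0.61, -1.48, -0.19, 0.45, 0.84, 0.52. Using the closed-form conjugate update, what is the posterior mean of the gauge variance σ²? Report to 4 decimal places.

1.8656

With known mean μ and an Inverse-Gamma(α, β) prior on σ², the Normal likelihood is conjugate: posterior is Inv-Gamma(α + n/2, β + Σ(xᵢ−μ)²/2).
Σ(xᵢ−μ)² = (0.48)² + (0.97)² + (0.61)² + (-1.48)² + (-0.19)² + (0.45)² + (0.84)² + (0.52)² = 4.9484.
Posterior: Inv-Gamma(2.4 + 8/2, 7.6 + 4.9484/2) = Inv-Gamma(6.40, 10.07420).
E[σ²|data] = β/(α−1) = 10.07420/5.40 = 1.8656.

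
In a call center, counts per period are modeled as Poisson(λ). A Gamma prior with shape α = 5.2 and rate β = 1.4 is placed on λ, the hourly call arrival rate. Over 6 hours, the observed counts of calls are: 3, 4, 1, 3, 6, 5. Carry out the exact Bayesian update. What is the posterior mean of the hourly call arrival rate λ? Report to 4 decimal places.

3.6757

With a Gamma(shape α, rate β) prior, the Poisson likelihood is conjugate: the posterior is Gamma(α + ΣXᵢ, β + n).
Sum of counts S = 22 over n = 6 hours.
Posterior: Gamma(α+S, β+n) = Gamma(5.2+22, 1.4+6) = Gamma(27.2, 7.4).
Posterior mean = α/β = 27.2/7.4 = 3.6757.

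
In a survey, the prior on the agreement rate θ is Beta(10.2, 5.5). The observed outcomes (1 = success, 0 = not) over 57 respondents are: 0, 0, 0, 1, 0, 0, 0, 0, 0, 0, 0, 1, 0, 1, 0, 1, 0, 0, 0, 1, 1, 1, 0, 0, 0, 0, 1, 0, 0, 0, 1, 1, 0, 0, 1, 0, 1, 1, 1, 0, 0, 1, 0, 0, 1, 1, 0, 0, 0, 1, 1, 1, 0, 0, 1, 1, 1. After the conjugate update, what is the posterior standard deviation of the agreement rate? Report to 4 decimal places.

0.0580

The Beta prior is conjugate to a Binomial/Bernoulli likelihood; the update adds successes to α and failures to β.
Posterior: Beta(α+k, β+n−k) = Beta(10.2+23, 5.5+34) = Beta(33.2, 39.5).
Var = αβ/((α+β)²(α+β+1)) = 33.2·39.5/(72.7²·73.7) = 0.00336666; SD = √0.00336666 = 0.0580.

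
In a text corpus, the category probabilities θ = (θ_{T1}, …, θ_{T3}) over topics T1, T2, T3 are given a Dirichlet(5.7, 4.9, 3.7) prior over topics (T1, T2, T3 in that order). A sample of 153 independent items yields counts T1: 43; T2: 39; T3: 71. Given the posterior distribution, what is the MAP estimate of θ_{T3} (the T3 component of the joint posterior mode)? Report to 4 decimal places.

0.4486

The Dirichlet prior is conjugate to the Multinomial likelihood: each posterior αⱼ = prior αⱼ + observed count nⱼ.
Posterior concentration: (48.7, 43.9, 74.7), total = 167.3.
Joint mode component: (α_{T3}−1)/(Σα−K) = 73.7/164.3 = 0.4486.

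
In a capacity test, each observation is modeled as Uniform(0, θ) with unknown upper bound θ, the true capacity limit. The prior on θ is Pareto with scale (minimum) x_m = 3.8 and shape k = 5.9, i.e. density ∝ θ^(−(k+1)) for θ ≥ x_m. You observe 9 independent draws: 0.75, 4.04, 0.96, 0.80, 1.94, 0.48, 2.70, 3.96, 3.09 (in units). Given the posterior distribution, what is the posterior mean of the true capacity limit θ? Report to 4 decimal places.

4.3306

A Pareto(scale x_m, shape k) prior on the upper bound θ of Uniform(0, θ) is conjugate: posterior is Pareto(max(x_m, max xᵢ), k + n).
Sample maximum = 4.04; prior scale x_m = 3.8 → posterior scale = max = 4.04.
Posterior shape = 5.9 + 9 = 14.9.
E[θ|data] = k·x_m/(k−1) = 14.9·4.04/13.9 = 4.3306.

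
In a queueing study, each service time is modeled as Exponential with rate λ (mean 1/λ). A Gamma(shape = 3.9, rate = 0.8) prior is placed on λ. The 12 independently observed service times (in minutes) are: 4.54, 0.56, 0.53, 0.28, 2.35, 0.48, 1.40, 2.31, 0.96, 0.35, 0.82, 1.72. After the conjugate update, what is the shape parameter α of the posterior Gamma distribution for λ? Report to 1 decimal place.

With a Gamma(shape α, rate β) prior on the exponential rate λ, the posterior after n observations with total T = Σxᵢ is Gamma(α+n, β+T).
Sum of observations T = 16.30 minutes; n = 12.
Posterior: Gamma(3.9+12, 0.8+16.30) = Gamma(15.9, 17.10).
Posterior α = 15.9.

15.9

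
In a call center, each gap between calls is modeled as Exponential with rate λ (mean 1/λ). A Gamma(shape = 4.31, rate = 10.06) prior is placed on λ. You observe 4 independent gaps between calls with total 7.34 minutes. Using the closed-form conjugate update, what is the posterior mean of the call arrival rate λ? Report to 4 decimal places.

0.4776

With a Gamma(shape α, rate β) prior on the exponential rate λ, the posterior after n observations with total T = Σxᵢ is Gamma(α+n, β+T).
Posterior: Gamma(4.31+4, 10.06+7.34) = Gamma(8.31, 17.40).
Posterior mean of λ = α/β = 8.31/17.40 = 0.4776.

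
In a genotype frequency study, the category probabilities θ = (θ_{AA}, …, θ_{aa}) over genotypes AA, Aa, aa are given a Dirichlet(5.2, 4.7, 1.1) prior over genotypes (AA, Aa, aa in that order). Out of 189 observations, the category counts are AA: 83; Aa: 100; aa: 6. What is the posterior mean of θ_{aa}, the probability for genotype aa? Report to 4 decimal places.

0.0355

The Dirichlet prior is conjugate to the Multinomial likelihood: each posterior αⱼ = prior αⱼ + observed count nⱼ.
Posterior concentration: (88.2, 104.7, 7.1), total = 200.0.
E[θ_{aa}|data] = α_{aa}/Σα = 7.1/200.0 = 0.0355.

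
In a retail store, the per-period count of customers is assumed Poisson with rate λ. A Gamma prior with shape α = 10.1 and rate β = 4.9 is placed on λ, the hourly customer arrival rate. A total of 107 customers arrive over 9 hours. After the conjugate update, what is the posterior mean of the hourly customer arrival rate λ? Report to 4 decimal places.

With a Gamma(shape α, rate β) prior, the Poisson likelihood is conjugate: the posterior is Gamma(α + ΣXᵢ, β + n).
Posterior: Gamma(α+S, β+n) = Gamma(10.1+107, 4.9+9) = Gamma(117.1, 13.9).
Posterior mean = α/β = 117.1/13.9 = 8.4245.

8.4245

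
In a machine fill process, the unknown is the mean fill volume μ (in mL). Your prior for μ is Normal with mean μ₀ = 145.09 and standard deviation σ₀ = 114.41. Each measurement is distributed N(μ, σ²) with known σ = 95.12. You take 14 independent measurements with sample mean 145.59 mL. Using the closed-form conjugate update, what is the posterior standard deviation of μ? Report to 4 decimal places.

For Normal data with known variance σ², a Normal(μ₀, σ₀²) prior on μ is conjugate. Posterior precision = 1/σ₀² + n/σ²; posterior mean is the precision-weighted average of μ₀ and x̄.
σ₀² = 114.41² = 13089.6481, σ² = 95.12² = 9047.8144; σ² + n·σ₀² = 9047.8144 + 14·13089.6481 = 192302.8878.
Posterior precision = 1/σ₀² + n/σ² = 1/13089.6481 + 14/9047.8144 = (σ² + n·σ₀²)/(σ₀²σ²) = 192302.8878/(13089.6481·9047.8144); posterior variance σₙ² = σ₀²σ²/(σ² + n·σ₀²) = 13089.6481·9047.8144/192302.8878 = 615.865461.
Posterior SD = √σₙ² = √(13089.6481·9047.8144/192302.8878) = 24.8166.

24.8166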